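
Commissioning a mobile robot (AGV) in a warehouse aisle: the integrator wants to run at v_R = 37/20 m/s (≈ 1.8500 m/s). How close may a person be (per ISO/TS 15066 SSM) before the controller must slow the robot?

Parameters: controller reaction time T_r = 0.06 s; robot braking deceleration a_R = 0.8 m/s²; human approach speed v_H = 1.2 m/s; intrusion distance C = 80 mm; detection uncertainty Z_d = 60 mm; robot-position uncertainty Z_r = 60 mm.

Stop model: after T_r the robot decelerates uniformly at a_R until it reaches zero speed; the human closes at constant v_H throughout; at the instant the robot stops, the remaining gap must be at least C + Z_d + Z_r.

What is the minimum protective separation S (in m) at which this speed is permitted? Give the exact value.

stop time T_s = (37/20)/(4/5) = 2.3125 s
robot in T_r: 1.8500·0.0600 = 0.1110 m
robot covers 1.8500·2.3125 − ½·0.8000·2.3125² = 2.1391 m while stopping
human closes 1.2000·2.3725 = 2.8470 m
residual clearance needed = 0.0800+0.0600+0.0600 = 0.2000 m
S_min ≈ 0.1110+2.1391+2.8470+0.2000  ⇒  S_min = 84753/16000 m

S_min = 84753/16000 m = 5.2971 m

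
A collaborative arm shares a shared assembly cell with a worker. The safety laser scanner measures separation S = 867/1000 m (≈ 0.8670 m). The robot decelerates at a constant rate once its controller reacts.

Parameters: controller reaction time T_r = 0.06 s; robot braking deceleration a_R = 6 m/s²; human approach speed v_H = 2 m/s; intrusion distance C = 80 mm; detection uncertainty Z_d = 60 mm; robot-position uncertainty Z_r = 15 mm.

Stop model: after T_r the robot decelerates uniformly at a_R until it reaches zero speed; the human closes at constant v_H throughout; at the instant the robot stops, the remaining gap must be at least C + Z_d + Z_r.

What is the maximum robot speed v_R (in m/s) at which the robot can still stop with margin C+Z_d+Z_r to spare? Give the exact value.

v_R_max = 6/5 m/s = 1.2000 m/s

collect terms ⇒ (1/12)·v_R² + (59/150)·v_R + (-74/125) = 0
  disc = (59/150)² − 4·(1/12)·(-74/125) = 7921/22500 ; √disc = 89/150
  v_R = (−(59/150) + 89/150) / (2·(1/12)) = 6/5 m/s
check:
stop time T_s = (6/5)/6 = 0.2000 s
reaction-phase robot travel = 1.2000·0.0600 = 0.0720 m
robot covers 1.2000·0.2000 − ½·6.0000·0.2000² = 0.1200 m while stopping
person approaches 2.0000·(0.0600+0.2000) = 0.5200 m
margins: 0.0800+0.0600+0.0150 = 0.1550 m
sum ≈ 0.0720+0.1200+0.5200+0.1550 ≈ 0.8670 m = S ✓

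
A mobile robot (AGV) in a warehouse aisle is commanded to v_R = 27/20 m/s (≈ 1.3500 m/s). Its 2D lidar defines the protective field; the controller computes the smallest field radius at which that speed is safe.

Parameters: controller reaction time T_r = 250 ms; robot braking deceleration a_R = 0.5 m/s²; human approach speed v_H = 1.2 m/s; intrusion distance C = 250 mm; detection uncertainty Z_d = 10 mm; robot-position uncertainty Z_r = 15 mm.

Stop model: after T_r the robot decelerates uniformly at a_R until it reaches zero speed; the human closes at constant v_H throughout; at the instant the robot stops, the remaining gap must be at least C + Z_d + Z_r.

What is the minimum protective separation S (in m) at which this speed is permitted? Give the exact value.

braking lasts T_s = (27/20)/(1/2) = 2.7000 s
robot covers v_R·T_r = 1.3500·0.2500 = 0.3375 m before braking
braking distance = 1.3500²/(2·0.5000) = 1.8225 m
human over T_r+T_s: 1.2000·(0.2500+2.7000) = 3.5400 m
residual clearance needed = 0.2500+0.0100+0.0150 = 0.2750 m
S_min ≈ 0.3375+1.8225+3.5400+0.2750  ⇒  S_min = 239/40 m

S_min = 239/40 m = 5.9750 m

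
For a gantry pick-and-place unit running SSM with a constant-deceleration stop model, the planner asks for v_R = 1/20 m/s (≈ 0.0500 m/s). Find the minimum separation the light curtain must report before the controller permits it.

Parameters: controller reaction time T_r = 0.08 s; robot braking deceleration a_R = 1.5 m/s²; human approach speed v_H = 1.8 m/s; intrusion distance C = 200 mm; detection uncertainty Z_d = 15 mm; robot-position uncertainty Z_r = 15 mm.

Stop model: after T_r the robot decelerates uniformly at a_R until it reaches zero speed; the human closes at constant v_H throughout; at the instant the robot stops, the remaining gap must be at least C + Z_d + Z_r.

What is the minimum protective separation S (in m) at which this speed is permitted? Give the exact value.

braking lasts T_s = (1/20)/(3/2) = 0.0333 s
reaction-phase robot travel = 0.0500·0.0800 = 0.0040 m
robot under decel: 0.0500²/(2·1.5000) = 0.0008 m
human closes 1.8000·0.1133 = 0.2040 m
residual clearance needed = 0.2000+0.0150+0.0150 = 0.2300 m
S_min ≈ 0.0040+0.0008+0.2040+0.2300  ⇒  S_min = 2633/6000 m

S_min = 2633/6000 m = 0.4388 m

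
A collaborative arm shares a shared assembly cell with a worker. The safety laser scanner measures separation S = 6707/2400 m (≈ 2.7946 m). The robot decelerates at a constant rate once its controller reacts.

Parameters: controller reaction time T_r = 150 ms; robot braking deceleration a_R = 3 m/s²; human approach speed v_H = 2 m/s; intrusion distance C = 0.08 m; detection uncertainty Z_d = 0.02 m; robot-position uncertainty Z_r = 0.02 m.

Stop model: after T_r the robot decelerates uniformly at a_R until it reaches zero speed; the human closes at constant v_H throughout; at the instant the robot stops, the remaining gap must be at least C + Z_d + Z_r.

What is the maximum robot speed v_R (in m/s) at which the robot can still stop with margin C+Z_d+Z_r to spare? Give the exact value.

v_R_max = 41/20 m/s = 2.0500 m/s

at the boundary: (1/6)·v² + (49/60)·v + (-5699/2400) = 0
  disc = (49/60)² − 4·(1/6)·(-5699/2400) = 9/4 ; √disc = 3/2
  v_R = (−(49/60) + 3/2) / (2·(1/6)) = 41/20 m/s
check:
braking lasts T_s = (41/20)/3 = 0.6833 s
robot in T_r: 2.0500·0.1500 = 0.3075 m
braking distance = 2.0500²/(2·3.0000) = 0.7004 m
human over T_r+T_s: 2.0000·(0.1500+0.6833) = 1.6667 m
residual clearance needed = 0.0800+0.0200+0.0200 = 0.1200 m
sum ≈ 0.3075+0.7004+1.6667+0.1200 ≈ 2.7946 m = S ✓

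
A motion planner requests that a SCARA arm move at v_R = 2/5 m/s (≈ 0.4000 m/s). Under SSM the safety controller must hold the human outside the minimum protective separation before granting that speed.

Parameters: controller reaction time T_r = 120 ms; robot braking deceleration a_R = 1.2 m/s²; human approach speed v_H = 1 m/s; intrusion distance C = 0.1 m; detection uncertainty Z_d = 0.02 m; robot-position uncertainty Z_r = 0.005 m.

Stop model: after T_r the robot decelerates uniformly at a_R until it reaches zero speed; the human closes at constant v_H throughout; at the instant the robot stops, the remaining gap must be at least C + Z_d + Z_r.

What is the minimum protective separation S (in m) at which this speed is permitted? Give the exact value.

braking lasts T_s = (2/5)/(6/5) = 0.3333 s
robot in T_r: 0.4000·0.1200 = 0.0480 m
robot under decel: 0.4000²/(2·1.2000) = 0.0667 m
person approaches 1.0000·(0.1200+0.3333) = 0.4533 m
C+Z_d+Z_r = 0.1000+0.0200+0.0050 = 0.1250 m
S_min ≈ 0.0480+0.0667+0.4533+0.1250  ⇒  S_min = 693/1000 m

S_min = 693/1000 m = 0.6930 m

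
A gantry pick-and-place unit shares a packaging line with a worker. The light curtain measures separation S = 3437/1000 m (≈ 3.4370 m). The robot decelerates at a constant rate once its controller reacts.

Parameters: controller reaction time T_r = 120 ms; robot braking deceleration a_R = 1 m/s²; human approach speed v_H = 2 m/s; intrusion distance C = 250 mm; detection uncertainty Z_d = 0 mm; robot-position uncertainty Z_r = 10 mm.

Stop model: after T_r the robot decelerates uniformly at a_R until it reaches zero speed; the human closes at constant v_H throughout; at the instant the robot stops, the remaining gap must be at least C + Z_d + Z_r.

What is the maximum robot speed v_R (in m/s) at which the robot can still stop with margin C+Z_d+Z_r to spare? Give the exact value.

collect terms ⇒ (1/2)·v_R² + (53/25)·v_R + (-2937/1000) = 0
  disc = (53/25)² − 4·(1/2)·(-2937/1000) = 25921/2500 ; √disc = 161/50
  v_R = (−(53/25) + 161/50) / (2·(1/2)) = 11/10 m/s
check:
T_s = v_R/a_R = (11/10)/1 = 1.1000 s
reaction-phase robot travel = 1.1000·0.1200 = 0.1320 m
braking distance = 1.1000²/(2·1.0000) = 0.6050 m
human closes 2.0000·1.2200 = 2.4400 m
margins: 0.2500+0.0000+0.0100 = 0.2600 m
sum ≈ 0.1320+0.6050+2.4400+0.2600 ≈ 3.4370 m = S ✓

v_R_max = 11/10 m/s = 1.1000 m/s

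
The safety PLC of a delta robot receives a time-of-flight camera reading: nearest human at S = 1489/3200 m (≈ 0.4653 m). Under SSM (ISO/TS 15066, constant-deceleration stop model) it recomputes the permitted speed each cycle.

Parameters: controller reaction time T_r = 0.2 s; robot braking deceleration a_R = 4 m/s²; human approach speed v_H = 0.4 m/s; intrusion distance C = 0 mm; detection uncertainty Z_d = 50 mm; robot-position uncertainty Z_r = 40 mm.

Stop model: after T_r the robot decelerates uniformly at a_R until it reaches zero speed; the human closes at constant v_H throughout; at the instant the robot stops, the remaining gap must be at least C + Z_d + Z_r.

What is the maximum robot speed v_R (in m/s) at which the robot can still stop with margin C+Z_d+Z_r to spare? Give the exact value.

collect terms ⇒ (1/8)·v_R² + (3/10)·v_R + (-189/640) = 0
  disc = (3/10)² − 4·(1/8)·(-189/640) = 1521/6400 ; √disc = 39/80
  v_R = (−(3/10) + 39/80) / (2·(1/8)) = 3/4 m/s
check:
T_s = v_R/a_R = (3/4)/4 = 0.1875 s
robot in T_r: 0.7500·0.2000 = 0.1500 m
robot under decel: 0.7500²/(2·4.0000) = 0.0703 m
human closes 0.4000·0.3875 = 0.1550 m
residual clearance needed = 0.0000+0.0500+0.0400 = 0.0900 m
sum ≈ 0.1500+0.0703+0.1550+0.0900 ≈ 0.4653 m = S ✓

v_R_max = 3/4 m/s = 0.7500 m/s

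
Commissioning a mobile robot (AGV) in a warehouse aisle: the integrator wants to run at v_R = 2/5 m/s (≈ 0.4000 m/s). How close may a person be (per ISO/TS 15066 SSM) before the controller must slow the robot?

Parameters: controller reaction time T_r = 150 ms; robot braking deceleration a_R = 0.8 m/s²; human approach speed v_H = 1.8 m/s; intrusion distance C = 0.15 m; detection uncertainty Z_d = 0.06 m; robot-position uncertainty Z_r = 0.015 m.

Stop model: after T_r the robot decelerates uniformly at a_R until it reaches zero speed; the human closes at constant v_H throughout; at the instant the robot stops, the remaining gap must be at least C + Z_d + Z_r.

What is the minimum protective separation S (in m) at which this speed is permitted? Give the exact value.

braking lasts T_s = (2/5)/(4/5) = 0.5000 s
robot in T_r: 0.4000·0.1500 = 0.0600 m
robot under decel: 0.4000²/(2·0.8000) = 0.1000 m
person approaches 1.8000·(0.1500+0.5000) = 1.1700 m
C+Z_d+Z_r = 0.1500+0.0600+0.0150 = 0.2250 m
S_min ≈ 0.0600+0.1000+1.1700+0.2250  ⇒  S_min = 311/200 m

S_min = 311/200 m = 1.5550 m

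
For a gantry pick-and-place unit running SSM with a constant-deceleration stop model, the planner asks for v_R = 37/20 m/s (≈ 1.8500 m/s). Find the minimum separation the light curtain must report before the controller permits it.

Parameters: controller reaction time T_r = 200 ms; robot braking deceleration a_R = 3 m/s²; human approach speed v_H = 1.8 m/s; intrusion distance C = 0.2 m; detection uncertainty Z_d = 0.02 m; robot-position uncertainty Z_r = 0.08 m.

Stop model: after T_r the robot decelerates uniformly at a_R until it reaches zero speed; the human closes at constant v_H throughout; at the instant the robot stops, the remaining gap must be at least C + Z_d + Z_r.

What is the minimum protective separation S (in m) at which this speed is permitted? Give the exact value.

S_min = 1301/480 m = 2.7104 m

T_s = v_R/a_R = (37/20)/3 = 0.6167 s
robot in T_r: 1.8500·0.2000 = 0.3700 m
robot covers 1.8500·0.6167 − ½·3.0000·0.6167² = 0.5704 m while stopping
person approaches 1.8000·(0.2000+0.6167) = 1.4700 m
residual clearance needed = 0.2000+0.0200+0.0800 = 0.3000 m
S_min ≈ 0.3700+0.5704+1.4700+0.3000  ⇒  S_min = 1301/480 m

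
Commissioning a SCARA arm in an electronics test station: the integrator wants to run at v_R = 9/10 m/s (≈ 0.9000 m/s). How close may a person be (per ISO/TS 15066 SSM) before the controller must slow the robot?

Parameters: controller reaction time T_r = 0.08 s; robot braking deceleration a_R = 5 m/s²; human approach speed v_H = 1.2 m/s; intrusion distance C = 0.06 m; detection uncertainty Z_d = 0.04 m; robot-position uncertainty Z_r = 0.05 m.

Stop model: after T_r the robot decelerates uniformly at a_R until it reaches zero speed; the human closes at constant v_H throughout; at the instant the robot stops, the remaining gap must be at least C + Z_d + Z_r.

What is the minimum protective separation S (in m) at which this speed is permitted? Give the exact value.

S_min = 123/200 m = 0.6150 m

T_s = v_R/a_R = (9/10)/5 = 0.1800 s
robot in T_r: 0.9000·0.0800 = 0.0720 m
robot covers 0.9000·0.1800 − ½·5.0000·0.1800² = 0.0810 m while stopping
human over T_r+T_s: 1.2000·(0.0800+0.1800) = 0.3120 m
residual clearance needed = 0.0600+0.0400+0.0500 = 0.1500 m
S_min ≈ 0.0720+0.0810+0.3120+0.1500  ⇒  S_min = 123/200 m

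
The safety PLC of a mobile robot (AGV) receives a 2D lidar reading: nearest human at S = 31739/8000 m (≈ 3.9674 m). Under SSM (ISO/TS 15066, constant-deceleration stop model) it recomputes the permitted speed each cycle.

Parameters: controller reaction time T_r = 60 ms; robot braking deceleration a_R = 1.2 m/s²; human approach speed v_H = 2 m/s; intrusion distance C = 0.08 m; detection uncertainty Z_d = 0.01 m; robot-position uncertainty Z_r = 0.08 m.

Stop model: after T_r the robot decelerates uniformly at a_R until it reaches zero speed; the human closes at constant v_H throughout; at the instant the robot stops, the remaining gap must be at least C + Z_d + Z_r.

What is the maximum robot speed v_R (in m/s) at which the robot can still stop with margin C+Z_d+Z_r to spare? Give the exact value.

collect terms ⇒ (5/12)·v_R² + (259/150)·v_R + (-29419/8000) = 0
  disc = (259/150)² − 4·(5/12)·(-29419/8000) = 3279721/360000 ; √disc = 1811/600
  v_R = (−(259/150) + 1811/600) / (2·(5/12)) = 31/20 m/s
check:
stop time T_s = (31/20)/(6/5) = 1.2917 s
reaction-phase robot travel = 1.5500·0.0600 = 0.0930 m
robot under decel: 1.5500²/(2·1.2000) = 1.0010 m
person approaches 2.0000·(0.0600+1.2917) = 2.7033 m
residual clearance needed = 0.0800+0.0100+0.0800 = 0.1700 m
sum ≈ 0.0930+1.0010+2.7033+0.1700 ≈ 3.9674 m = S ✓

v_R_max = 31/20 m/s = 1.5500 m/s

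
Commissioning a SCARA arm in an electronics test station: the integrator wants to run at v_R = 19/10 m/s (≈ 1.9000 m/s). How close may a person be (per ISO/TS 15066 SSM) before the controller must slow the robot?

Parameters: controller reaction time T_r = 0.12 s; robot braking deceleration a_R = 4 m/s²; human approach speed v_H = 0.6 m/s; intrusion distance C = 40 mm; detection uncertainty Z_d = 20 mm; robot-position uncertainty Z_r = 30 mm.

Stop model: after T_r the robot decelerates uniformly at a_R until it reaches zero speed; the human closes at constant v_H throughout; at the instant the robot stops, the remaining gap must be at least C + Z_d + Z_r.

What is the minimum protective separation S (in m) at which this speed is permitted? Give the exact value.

T_s = v_R/a_R = (19/10)/4 = 0.4750 s
robot in T_r: 1.9000·0.1200 = 0.2280 m
braking distance = 1.9000²/(2·4.0000) = 0.4512 m
human over T_r+T_s: 0.6000·(0.1200+0.4750) = 0.3570 m
residual clearance needed = 0.0400+0.0200+0.0300 = 0.0900 m
S_min ≈ 0.2280+0.4512+0.3570+0.0900  ⇒  S_min = 901/800 m

S_min = 901/800 m = 1.1262 m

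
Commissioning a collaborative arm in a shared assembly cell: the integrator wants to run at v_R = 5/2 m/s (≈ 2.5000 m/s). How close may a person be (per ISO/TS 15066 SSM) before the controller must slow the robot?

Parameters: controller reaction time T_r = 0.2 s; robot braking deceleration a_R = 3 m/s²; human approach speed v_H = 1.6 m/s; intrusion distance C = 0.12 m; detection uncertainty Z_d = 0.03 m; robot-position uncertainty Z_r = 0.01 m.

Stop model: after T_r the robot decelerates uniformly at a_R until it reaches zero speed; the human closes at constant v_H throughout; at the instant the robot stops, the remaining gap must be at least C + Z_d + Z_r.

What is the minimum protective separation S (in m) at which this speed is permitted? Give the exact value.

stop time T_s = (5/2)/3 = 0.8333 s
robot in T_r: 2.5000·0.2000 = 0.5000 m
robot covers 2.5000·0.8333 − ½·3.0000·0.8333² = 1.0417 m while stopping
human closes 1.6000·1.0333 = 1.6533 m
C+Z_d+Z_r = 0.1200+0.0300+0.0100 = 0.1600 m
S_min ≈ 0.5000+1.0417+1.6533+0.1600  ⇒  S_min = 671/200 m

S_min = 671/200 m = 3.3550 m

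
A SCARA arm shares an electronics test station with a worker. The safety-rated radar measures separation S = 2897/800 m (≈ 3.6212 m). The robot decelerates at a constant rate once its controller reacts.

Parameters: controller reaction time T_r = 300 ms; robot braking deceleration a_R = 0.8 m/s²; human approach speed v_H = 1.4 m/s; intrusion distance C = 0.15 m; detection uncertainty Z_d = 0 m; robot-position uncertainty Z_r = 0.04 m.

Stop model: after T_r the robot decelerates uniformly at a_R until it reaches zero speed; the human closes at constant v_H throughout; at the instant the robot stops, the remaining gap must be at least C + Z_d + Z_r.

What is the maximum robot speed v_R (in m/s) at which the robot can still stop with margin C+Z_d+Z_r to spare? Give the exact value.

v_R_max = 11/10 m/s = 1.1000 m/s

at the boundary: (5/8)·v² + (41/20)·v + (-2409/800) = 0
  disc = (41/20)² − 4·(5/8)·(-2409/800) = 18769/1600 ; √disc = 137/40
  v_R = (−(41/20) + 137/40) / (2·(5/8)) = 11/10 m/s
check:
T_s = v_R/a_R = (11/10)/(4/5) = 1.3750 s
robot in T_r: 1.1000·0.3000 = 0.3300 m
robot under decel: 1.1000²/(2·0.8000) = 0.7562 m
human over T_r+T_s: 1.4000·(0.3000+1.3750) = 2.3450 m
residual clearance needed = 0.1500+0.0000+0.0400 = 0.1900 m
sum ≈ 0.3300+0.7562+2.3450+0.1900 ≈ 3.6212 m = S ✓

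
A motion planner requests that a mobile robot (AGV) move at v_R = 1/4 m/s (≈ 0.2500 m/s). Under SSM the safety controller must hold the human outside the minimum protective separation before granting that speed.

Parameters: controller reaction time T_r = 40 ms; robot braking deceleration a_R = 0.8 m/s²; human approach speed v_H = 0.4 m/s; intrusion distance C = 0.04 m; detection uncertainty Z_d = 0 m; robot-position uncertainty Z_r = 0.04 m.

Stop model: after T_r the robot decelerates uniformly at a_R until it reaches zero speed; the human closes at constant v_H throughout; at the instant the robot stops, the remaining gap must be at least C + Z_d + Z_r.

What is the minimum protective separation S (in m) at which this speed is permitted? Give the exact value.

S_min = 4321/16000 m = 0.2701 m

braking lasts T_s = (1/4)/(4/5) = 0.3125 s
robot in T_r: 0.2500·0.0400 = 0.0100 m
braking distance = 0.2500²/(2·0.8000) = 0.0391 m
human over T_r+T_s: 0.4000·(0.0400+0.3125) = 0.1410 m
margins: 0.0400+0.0000+0.0400 = 0.0800 m
S_min ≈ 0.0100+0.0391+0.1410+0.0800  ⇒  S_min = 4321/16000 m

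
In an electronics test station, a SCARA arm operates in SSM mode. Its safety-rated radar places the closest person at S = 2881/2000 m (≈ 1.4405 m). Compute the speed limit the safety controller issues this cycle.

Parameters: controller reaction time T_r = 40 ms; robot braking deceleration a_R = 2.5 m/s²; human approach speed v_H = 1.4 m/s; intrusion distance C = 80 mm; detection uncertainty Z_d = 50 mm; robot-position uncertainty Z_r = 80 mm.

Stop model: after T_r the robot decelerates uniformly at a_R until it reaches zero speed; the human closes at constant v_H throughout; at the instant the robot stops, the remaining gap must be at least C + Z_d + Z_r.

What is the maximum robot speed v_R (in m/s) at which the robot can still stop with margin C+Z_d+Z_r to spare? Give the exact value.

v_R_max = 27/20 m/s = 1.3500 m/s

at the boundary: (1/5)·v² + (3/5)·v + (-2349/2000) = 0
  disc = (3/5)² − 4·(1/5)·(-2349/2000) = 3249/2500 ; √disc = 57/50
  v_R = (−(3/5) + 57/50) / (2·(1/5)) = 27/20 m/s
check:
braking lasts T_s = (27/20)/(5/2) = 0.5400 s
robot in T_r: 1.3500·0.0400 = 0.0540 m
braking distance = 1.3500²/(2·2.5000) = 0.3645 m
human over T_r+T_s: 1.4000·(0.0400+0.5400) = 0.8120 m
C+Z_d+Z_r = 0.0800+0.0500+0.0800 = 0.2100 m
sum ≈ 0.0540+0.3645+0.8120+0.2100 ≈ 1.4405 m = S ✓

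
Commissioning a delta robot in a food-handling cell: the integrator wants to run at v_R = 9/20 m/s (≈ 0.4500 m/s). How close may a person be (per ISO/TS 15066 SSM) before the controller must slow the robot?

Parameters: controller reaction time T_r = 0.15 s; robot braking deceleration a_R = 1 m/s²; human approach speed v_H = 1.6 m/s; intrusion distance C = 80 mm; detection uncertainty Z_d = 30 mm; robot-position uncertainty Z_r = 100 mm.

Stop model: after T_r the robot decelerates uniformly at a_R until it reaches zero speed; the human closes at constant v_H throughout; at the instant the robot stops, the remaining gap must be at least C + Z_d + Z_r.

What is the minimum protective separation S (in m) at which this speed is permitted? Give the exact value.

stop time T_s = (9/20)/1 = 0.4500 s
reaction-phase robot travel = 0.4500·0.1500 = 0.0675 m
robot covers 0.4500·0.4500 − ½·1.0000·0.4500² = 0.1013 m while stopping
human over T_r+T_s: 1.6000·(0.1500+0.4500) = 0.9600 m
margins: 0.0800+0.0300+0.1000 = 0.2100 m
S_min ≈ 0.0675+0.1013+0.9600+0.2100  ⇒  S_min = 1071/800 m

S_min = 1071/800 m = 1.3388 m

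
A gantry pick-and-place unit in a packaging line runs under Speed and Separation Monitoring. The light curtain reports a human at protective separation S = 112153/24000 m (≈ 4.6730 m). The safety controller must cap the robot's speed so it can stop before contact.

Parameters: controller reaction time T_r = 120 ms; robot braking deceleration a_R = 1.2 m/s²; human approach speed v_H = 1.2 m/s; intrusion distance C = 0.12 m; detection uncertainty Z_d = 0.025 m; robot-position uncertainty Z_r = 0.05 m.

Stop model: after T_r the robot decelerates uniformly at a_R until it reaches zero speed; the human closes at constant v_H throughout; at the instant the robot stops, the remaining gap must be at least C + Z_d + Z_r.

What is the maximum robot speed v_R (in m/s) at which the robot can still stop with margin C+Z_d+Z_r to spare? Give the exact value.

v_R_max = 43/20 m/s = 2.1500 m/s

quadratic (5/12)·v² + (28/25)·v + (-104017/24000) = 0
  disc = (28/25)² − 4·(5/12)·(-104017/24000) = 3052009/360000 ; √disc = 1747/600
  v_R = (−(28/25) + 1747/600) / (2·(5/12)) = 43/20 m/s
check:
T_s = v_R/a_R = (43/20)/(6/5) = 1.7917 s
robot in T_r: 2.1500·0.1200 = 0.2580 m
robot covers 2.1500·1.7917 − ½·1.2000·1.7917² = 1.9260 m while stopping
human over T_r+T_s: 1.2000·(0.1200+1.7917) = 2.2940 m
C+Z_d+Z_r = 0.1200+0.0250+0.0500 = 0.1950 m
sum ≈ 0.2580+1.9260+2.2940+0.1950 ≈ 4.6730 m = S ✓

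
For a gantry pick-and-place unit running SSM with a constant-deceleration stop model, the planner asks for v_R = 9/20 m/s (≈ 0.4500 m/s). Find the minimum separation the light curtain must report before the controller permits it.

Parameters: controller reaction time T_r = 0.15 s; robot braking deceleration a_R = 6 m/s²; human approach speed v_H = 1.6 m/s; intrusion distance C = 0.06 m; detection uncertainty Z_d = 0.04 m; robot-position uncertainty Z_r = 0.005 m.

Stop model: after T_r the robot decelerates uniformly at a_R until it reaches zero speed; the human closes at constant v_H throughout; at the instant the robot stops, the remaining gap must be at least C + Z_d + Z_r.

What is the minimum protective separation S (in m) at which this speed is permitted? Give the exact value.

stop time T_s = (9/20)/6 = 0.0750 s
robot covers v_R·T_r = 0.4500·0.1500 = 0.0675 m before braking
robot under decel: 0.4500²/(2·6.0000) = 0.0169 m
person approaches 1.6000·(0.1500+0.0750) = 0.3600 m
C+Z_d+Z_r = 0.0600+0.0400+0.0050 = 0.1050 m
S_min ≈ 0.0675+0.0169+0.3600+0.1050  ⇒  S_min = 879/1600 m

S_min = 879/1600 m = 0.5494 m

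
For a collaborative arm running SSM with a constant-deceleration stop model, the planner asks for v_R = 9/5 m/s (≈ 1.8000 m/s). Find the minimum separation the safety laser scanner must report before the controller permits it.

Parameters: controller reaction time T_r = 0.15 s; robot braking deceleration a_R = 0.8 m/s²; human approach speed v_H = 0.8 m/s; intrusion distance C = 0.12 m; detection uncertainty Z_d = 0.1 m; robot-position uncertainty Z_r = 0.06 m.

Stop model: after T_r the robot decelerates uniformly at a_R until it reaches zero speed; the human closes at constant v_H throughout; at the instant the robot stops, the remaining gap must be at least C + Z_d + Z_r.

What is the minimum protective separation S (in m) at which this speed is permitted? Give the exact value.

braking lasts T_s = (9/5)/(4/5) = 2.2500 s
reaction-phase robot travel = 1.8000·0.1500 = 0.2700 m
robot covers 1.8000·2.2500 − ½·0.8000·2.2500² = 2.0250 m while stopping
human closes 0.8000·2.4000 = 1.9200 m
margins: 0.1200+0.1000+0.0600 = 0.2800 m
S_min ≈ 0.2700+2.0250+1.9200+0.2800  ⇒  S_min = 899/200 m

S_min = 899/200 m = 4.4950 m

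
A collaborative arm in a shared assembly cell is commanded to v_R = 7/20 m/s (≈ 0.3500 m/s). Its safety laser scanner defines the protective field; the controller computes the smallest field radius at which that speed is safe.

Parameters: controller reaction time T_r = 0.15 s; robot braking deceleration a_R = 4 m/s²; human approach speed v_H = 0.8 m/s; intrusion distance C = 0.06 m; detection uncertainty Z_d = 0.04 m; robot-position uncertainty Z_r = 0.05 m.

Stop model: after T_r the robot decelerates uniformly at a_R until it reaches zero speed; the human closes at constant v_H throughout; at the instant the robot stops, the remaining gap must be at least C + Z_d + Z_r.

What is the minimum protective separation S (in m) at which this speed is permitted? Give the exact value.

braking lasts T_s = (7/20)/4 = 0.0875 s
robot in T_r: 0.3500·0.1500 = 0.0525 m
robot covers 0.3500·0.0875 − ½·4.0000·0.0875² = 0.0153 m while stopping
human over T_r+T_s: 0.8000·(0.1500+0.0875) = 0.1900 m
C+Z_d+Z_r = 0.0600+0.0400+0.0500 = 0.1500 m
S_min ≈ 0.0525+0.0153+0.1900+0.1500  ⇒  S_min = 261/640 m

S_min = 261/640 m = 0.4078 m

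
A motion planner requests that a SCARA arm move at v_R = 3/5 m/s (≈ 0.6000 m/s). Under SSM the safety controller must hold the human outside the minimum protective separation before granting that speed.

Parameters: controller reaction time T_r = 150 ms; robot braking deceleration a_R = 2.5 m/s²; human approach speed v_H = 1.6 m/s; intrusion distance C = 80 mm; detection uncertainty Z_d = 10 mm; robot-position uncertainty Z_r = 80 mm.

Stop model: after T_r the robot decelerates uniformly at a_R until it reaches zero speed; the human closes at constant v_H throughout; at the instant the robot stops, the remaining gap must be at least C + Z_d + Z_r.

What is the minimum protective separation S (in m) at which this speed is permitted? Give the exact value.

braking lasts T_s = (3/5)/(5/2) = 0.2400 s
robot in T_r: 0.6000·0.1500 = 0.0900 m
robot under decel: 0.6000²/(2·2.5000) = 0.0720 m
person approaches 1.6000·(0.1500+0.2400) = 0.6240 m
C+Z_d+Z_r = 0.0800+0.0100+0.0800 = 0.1700 m
S_min ≈ 0.0900+0.0720+0.6240+0.1700  ⇒  S_min = 239/250 m

S_min = 239/250 m = 0.9560 m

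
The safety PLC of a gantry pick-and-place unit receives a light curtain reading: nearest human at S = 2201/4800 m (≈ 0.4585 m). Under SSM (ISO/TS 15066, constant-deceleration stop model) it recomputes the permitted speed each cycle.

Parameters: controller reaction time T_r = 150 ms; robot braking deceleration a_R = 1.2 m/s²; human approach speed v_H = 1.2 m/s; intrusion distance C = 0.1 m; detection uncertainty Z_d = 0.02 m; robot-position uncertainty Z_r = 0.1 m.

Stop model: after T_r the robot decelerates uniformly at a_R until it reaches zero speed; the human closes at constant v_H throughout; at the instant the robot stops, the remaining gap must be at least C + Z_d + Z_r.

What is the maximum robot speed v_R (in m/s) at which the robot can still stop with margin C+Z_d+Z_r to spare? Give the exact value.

at the boundary: (5/12)·v² + (23/20)·v + (-281/4800) = 0
  disc = (23/20)² − 4·(5/12)·(-281/4800) = 20449/14400 ; √disc = 143/120
  v_R = (−(23/20) + 143/120) / (2·(5/12)) = 1/20 m/s
check:
braking lasts T_s = (1/20)/(6/5) = 0.0417 s
robot covers v_R·T_r = 0.0500·0.1500 = 0.0075 m before braking
robot under decel: 0.0500²/(2·1.2000) = 0.0010 m
human closes 1.2000·0.1917 = 0.2300 m
C+Z_d+Z_r = 0.1000+0.0200+0.1000 = 0.2200 m
sum ≈ 0.0075+0.0010+0.2300+0.2200 ≈ 0.4585 m = S ✓

v_R_max = 1/20 m/s = 0.0500 m/s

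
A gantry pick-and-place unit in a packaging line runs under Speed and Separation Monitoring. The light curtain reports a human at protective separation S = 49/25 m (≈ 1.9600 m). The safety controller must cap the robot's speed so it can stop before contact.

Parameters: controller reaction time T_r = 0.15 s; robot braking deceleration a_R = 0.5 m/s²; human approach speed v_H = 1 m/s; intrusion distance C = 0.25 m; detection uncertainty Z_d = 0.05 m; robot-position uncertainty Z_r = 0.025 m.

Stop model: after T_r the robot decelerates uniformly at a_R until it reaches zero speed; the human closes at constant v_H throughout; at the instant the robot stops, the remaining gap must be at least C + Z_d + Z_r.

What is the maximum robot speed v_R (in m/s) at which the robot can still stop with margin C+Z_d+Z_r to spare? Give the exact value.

v_R_max = 11/20 m/s = 0.5500 m/s

quadratic (1)·v² + (43/20)·v + (-297/200) = 0
  disc = (43/20)² − 4·(1)·(-297/200) = 169/16 ; √disc = 13/4
  v_R = (−(43/20) + 13/4) / (2·(1)) = 11/20 m/s
check:
braking lasts T_s = (11/20)/(1/2) = 1.1000 s
reaction-phase robot travel = 0.5500·0.1500 = 0.0825 m
braking distance = 0.5500²/(2·0.5000) = 0.3025 m
human closes 1.0000·1.2500 = 1.2500 m
residual clearance needed = 0.2500+0.0500+0.0250 = 0.3250 m
sum ≈ 0.0825+0.3025+1.2500+0.3250 ≈ 1.9600 m = S ✓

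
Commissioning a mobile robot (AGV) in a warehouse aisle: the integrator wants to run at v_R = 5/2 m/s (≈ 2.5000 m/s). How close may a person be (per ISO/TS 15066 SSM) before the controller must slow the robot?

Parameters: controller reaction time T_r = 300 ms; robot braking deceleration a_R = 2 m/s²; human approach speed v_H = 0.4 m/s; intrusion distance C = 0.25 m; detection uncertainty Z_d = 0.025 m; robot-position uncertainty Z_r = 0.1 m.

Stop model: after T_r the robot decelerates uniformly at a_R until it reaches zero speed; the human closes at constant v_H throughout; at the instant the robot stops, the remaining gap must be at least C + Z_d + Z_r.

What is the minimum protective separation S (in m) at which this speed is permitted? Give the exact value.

braking lasts T_s = (5/2)/2 = 1.2500 s
robot in T_r: 2.5000·0.3000 = 0.7500 m
robot under decel: 2.5000²/(2·2.0000) = 1.5625 m
human over T_r+T_s: 0.4000·(0.3000+1.2500) = 0.6200 m
margins: 0.2500+0.0250+0.1000 = 0.3750 m
S_min ≈ 0.7500+1.5625+0.6200+0.3750  ⇒  S_min = 1323/400 m

S_min = 1323/400 m = 3.3075 m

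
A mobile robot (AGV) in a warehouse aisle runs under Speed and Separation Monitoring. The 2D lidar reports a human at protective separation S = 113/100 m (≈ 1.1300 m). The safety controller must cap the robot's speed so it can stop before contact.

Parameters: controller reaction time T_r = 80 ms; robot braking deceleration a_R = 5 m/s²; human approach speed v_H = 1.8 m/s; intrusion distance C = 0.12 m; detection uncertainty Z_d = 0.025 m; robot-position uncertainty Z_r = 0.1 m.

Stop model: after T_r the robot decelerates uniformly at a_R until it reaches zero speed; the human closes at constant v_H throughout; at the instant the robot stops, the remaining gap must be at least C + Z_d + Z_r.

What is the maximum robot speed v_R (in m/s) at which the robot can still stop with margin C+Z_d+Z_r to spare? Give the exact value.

v_R_max = 13/10 m/s = 1.3000 m/s

quadratic (1/10)·v² + (11/25)·v + (-741/1000) = 0
  disc = (11/25)² − 4·(1/10)·(-741/1000) = 49/100 ; √disc = 7/10
  v_R = (−(11/25) + 7/10) / (2·(1/10)) = 13/10 m/s
check:
stop time T_s = (13/10)/5 = 0.2600 s
robot in T_r: 1.3000·0.0800 = 0.1040 m
robot under decel: 1.3000²/(2·5.0000) = 0.1690 m
human over T_r+T_s: 1.8000·(0.0800+0.2600) = 0.6120 m
C+Z_d+Z_r = 0.1200+0.0250+0.1000 = 0.2450 m
sum ≈ 0.1040+0.1690+0.6120+0.2450 ≈ 1.1300 m = S ✓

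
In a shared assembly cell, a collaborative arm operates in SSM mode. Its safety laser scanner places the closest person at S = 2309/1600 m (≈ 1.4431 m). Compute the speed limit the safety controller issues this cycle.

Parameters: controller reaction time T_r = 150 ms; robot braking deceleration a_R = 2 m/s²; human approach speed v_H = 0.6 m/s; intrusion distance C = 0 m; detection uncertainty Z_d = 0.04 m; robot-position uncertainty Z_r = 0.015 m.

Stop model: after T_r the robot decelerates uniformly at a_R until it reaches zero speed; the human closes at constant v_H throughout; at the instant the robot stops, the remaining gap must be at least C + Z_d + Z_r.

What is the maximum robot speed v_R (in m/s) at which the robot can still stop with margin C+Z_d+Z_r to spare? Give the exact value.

v_R_max = 31/20 m/s = 1.5500 m/s

collect terms ⇒ (1/4)·v_R² + (9/20)·v_R + (-2077/1600) = 0
  disc = (9/20)² − 4·(1/4)·(-2077/1600) = 2401/1600 ; √disc = 49/40
  v_R = (−(9/20) + 49/40) / (2·(1/4)) = 31/20 m/s
check:
T_s = v_R/a_R = (31/20)/2 = 0.7750 s
robot in T_r: 1.5500·0.1500 = 0.2325 m
robot covers 1.5500·0.7750 − ½·2.0000·0.7750² = 0.6006 m while stopping
person approaches 0.6000·(0.1500+0.7750) = 0.5550 m
margins: 0.0000+0.0400+0.0150 = 0.0550 m
sum ≈ 0.2325+0.6006+0.5550+0.0550 ≈ 1.4431 m = S ✓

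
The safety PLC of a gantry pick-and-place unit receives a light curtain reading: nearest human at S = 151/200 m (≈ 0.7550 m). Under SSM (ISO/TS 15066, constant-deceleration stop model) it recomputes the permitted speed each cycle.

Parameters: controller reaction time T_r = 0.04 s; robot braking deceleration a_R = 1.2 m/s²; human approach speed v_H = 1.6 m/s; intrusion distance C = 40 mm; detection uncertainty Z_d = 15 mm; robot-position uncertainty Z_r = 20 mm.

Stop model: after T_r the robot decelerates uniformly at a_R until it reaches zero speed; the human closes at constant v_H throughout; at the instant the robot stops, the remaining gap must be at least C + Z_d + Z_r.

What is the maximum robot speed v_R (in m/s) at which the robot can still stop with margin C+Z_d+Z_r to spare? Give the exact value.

quadratic (5/12)·v² + (103/75)·v + (-77/125) = 0
  disc = (103/75)² − 4·(5/12)·(-77/125) = 16384/5625 ; √disc = 128/75
  v_R = (−(103/75) + 128/75) / (2·(5/12)) = 2/5 m/s
check:
stop time T_s = (2/5)/(6/5) = 0.3333 s
robot covers v_R·T_r = 0.4000·0.0400 = 0.0160 m before braking
braking distance = 0.4000²/(2·1.2000) = 0.0667 m
human over T_r+T_s: 1.6000·(0.0400+0.3333) = 0.5973 m
C+Z_d+Z_r = 0.0400+0.0150+0.0200 = 0.0750 m
sum ≈ 0.0160+0.0667+0.5973+0.0750 ≈ 0.7550 m = S ✓

v_R_max = 2/5 m/s = 0.4000 m/s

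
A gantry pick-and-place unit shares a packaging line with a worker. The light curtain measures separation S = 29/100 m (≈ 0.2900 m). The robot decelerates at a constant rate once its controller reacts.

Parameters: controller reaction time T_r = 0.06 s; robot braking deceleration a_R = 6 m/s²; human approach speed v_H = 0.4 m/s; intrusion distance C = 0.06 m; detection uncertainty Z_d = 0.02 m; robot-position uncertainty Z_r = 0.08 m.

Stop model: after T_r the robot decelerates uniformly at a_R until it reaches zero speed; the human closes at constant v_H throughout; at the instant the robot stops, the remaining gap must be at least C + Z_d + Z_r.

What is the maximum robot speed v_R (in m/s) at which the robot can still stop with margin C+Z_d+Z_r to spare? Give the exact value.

v_R_max = 3/5 m/s = 0.6000 m/s

quadratic (1/12)·v² + (19/150)·v + (-53/500) = 0
  disc = (19/150)² − 4·(1/12)·(-53/500) = 289/5625 ; √disc = 17/75
  v_R = (−(19/150) + 17/75) / (2·(1/12)) = 3/5 m/s
check:
stop time T_s = (3/5)/6 = 0.1000 s
robot covers v_R·T_r = 0.6000·0.0600 = 0.0360 m before braking
robot covers 0.6000·0.1000 − ½·6.0000·0.1000² = 0.0300 m while stopping
human closes 0.4000·0.1600 = 0.0640 m
margins: 0.0600+0.0200+0.0800 = 0.1600 m
sum ≈ 0.0360+0.0300+0.0640+0.1600 ≈ 0.2900 m = S ✓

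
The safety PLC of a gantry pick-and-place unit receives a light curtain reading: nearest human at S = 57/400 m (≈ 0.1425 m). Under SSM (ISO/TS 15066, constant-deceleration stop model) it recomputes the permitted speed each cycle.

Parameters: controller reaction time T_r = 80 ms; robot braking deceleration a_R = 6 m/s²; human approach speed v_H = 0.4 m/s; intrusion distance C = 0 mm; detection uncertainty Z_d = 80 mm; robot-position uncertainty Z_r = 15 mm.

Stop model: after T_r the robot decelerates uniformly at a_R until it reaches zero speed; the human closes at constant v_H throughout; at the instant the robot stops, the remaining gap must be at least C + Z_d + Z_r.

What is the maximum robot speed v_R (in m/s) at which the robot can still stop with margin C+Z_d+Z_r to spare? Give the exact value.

v_R_max = 1/10 m/s = 0.1000 m/s

quadratic (1/12)·v² + (11/75)·v + (-31/2000) = 0
  disc = (11/75)² − 4·(1/12)·(-31/2000) = 2401/90000 ; √disc = 49/300
  v_R = (−(11/75) + 49/300) / (2·(1/12)) = 1/10 m/s
check:
T_s = v_R/a_R = (1/10)/6 = 0.0167 s
reaction-phase robot travel = 0.1000·0.0800 = 0.0080 m
braking distance = 0.1000²/(2·6.0000) = 0.0008 m
human over T_r+T_s: 0.4000·(0.0800+0.0167) = 0.0387 m
residual clearance needed = 0.0000+0.0800+0.0150 = 0.0950 m
sum ≈ 0.0080+0.0008+0.0387+0.0950 ≈ 0.1425 m = S ✓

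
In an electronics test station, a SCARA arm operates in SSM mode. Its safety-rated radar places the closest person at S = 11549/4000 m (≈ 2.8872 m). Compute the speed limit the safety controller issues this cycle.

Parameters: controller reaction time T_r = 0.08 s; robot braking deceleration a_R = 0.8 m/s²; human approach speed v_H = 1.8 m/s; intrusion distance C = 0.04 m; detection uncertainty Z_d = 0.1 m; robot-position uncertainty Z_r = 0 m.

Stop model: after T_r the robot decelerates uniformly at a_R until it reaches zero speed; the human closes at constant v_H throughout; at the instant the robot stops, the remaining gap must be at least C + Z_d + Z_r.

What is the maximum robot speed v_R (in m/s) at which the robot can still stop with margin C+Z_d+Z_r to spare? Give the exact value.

v_R_max = 9/10 m/s = 0.9000 m/s

quadratic (5/8)·v² + (233/100)·v + (-10413/4000) = 0
  disc = (233/100)² − 4·(5/8)·(-10413/4000) = 477481/40000 ; √disc = 691/200
  v_R = (−(233/100) + 691/200) / (2·(5/8)) = 9/10 m/s
check:
T_s = v_R/a_R = (9/10)/(4/5) = 1.1250 s
reaction-phase robot travel = 0.9000·0.0800 = 0.0720 m
braking distance = 0.9000²/(2·0.8000) = 0.5062 m
human closes 1.8000·1.2050 = 2.1690 m
C+Z_d+Z_r = 0.0400+0.1000+0.0000 = 0.1400 m
sum ≈ 0.0720+0.5062+2.1690+0.1400 ≈ 2.8872 m = S ✓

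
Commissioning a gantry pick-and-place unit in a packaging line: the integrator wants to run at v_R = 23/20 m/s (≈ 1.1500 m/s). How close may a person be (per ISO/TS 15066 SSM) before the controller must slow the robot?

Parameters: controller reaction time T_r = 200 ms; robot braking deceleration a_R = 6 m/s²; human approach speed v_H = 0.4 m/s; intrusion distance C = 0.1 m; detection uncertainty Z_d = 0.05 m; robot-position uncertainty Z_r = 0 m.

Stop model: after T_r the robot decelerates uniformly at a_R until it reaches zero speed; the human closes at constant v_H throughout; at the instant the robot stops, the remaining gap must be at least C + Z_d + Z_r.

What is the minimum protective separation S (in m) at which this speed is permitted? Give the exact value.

braking lasts T_s = (23/20)/6 = 0.1917 s
reaction-phase robot travel = 1.1500·0.2000 = 0.2300 m
robot covers 1.1500·0.1917 − ½·6.0000·0.1917² = 0.1102 m while stopping
person approaches 0.4000·(0.2000+0.1917) = 0.1567 m
residual clearance needed = 0.1000+0.0500+0.0000 = 0.1500 m
S_min ≈ 0.2300+0.1102+0.1567+0.1500  ⇒  S_min = 207/320 m

S_min = 207/320 m = 0.6469 m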